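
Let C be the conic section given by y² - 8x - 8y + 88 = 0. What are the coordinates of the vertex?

Only y is squared. Complete the square in y: (y - 4)² = 8(x - 9).
Vertex (9, 4); 4p = 8 so p = 2. Opens right.

(9, 4)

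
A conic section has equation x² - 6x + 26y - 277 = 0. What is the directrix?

y = 35/2

Only x is squared. Complete the square in x: (x - 3)² = -26(y - 11).
Vertex (3, 11); 4p = -26 so p = -13/2. Opens down.
Directrix is the horizontal line y = k − p = 11 − (-13/2) = 35/2.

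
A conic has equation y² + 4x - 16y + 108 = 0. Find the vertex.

Only y is squared. Complete the square in y: (y - 8)² = -4(x + 11).
Vertex (-11, 8); 4p = -4 so p = -1. Opens left.

(-11, 8)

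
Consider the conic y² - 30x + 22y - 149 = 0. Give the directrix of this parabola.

x = -33/2

Only y is squared. Complete the square in y: (y + 11)² = 30(x + 9).
Vertex (-9, -11); 4p = 30 so p = 15/2. Opens right.
Directrix is the vertical line x = h − p = -9 − (15/2) = -33/2.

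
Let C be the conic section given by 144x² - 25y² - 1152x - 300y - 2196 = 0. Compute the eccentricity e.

Group: 144(x² - 8x) -25(y² + 12y) = 2196
144(x - 4)² -25(y + 6)² = 2196 + 2304 - 900 = 3600
Dividing both sides by 3600: (x - 4)²/25 - (y + 6)²/144 = 1
Hyperbola, center (4, -6), transverse axis horizontal; a² = 25, b² = 144.
c² = a² + b² = 169, so c = 13.
e = c/a = 13/5.

e = 13/5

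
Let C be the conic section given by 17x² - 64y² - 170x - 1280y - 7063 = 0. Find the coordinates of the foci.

17(x² - 10x) -64(y² + 20y) = 7063
Complete the square in x and y: 17(x - 5)² -64(y + 10)² = 7063 + 425 - 6400 = 1088
Divide through by 1088 to get (x - 5)²/64 - (y + 10)²/17 = 1.
Hyperbola, center (5, -10), transverse axis horizontal; a² = 64, b² = 17.
c² = a² + b² = 64 + 17 = 81, so c = 9.
Foci lie on the horizontal axis through the center: (h ± c, k).

(-4, -10) and (14, -10)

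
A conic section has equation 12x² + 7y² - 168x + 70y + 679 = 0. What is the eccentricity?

Group: 12(x² - 14x) + 7(y² + 10y) = -679
Complete the square in x and y: 12(x - 7)² + 7(y + 5)² = -679 + 588 + 175 = 84
Divide through by 84 to get (x - 7)²/7 + (y + 5)²/12 = 1.
Ellipse, center (7, -5), major axis vertical; a² = 12, b² = 7.
c² = a² - b² = 5, so c = √5.
e = c/a = √5/2√3 = √15/6.

e = √15/6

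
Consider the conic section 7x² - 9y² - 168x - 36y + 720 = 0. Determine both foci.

Group the x- and y-terms: 7(x² - 24x) -9(y² + 4y) = -720
7(x - 12)² -9(y + 2)² = -720 + 1008 - 36 = 252
Divide through by 252 to get (x - 12)²/36 - (y + 2)²/28 = 1.
Hyperbola, center (12, -2), transverse axis horizontal; a² = 36, b² = 28.
c² = a² + b² = 36 + 28 = 64, so c = 8.
Foci lie on the horizontal axis through the center: (h ± c, k).

(4, -2) and (20, -2)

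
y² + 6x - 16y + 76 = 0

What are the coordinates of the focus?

(-7/2, 8)

Only y is squared. Complete the square in y: (y - 8)² = -6(x + 2).
Vertex (-2, 8); 4p = -6 so p = -3/2. Opens left.
Focus is p units from the vertex along the axis: (h + p, k).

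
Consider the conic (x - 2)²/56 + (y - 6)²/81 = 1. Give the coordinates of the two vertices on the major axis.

Center (2, 6). The larger denominator 81 sits under the y-term, so the major axis is vertical; a² = 81, b² = 56.
a = 9. Vertices at (h, k ± a).

(2, -3) and (2, 15)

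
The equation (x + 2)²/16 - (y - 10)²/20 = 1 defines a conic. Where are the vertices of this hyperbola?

(-6, 10) and (2, 10)

Center (-2, 10). The positive term is the x-term, so the transverse axis is horizontal; a² = 16, b² = 20.
a = 4. Vertices at (h ± a, k).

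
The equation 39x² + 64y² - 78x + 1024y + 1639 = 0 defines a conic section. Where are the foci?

(-4, -8) and (6, -8)

Group: 39(x² - 2x) + 64(y² + 16y) = -1639
Completing the square gives 39(x - 1)² + 64(y + 8)² = -1639 + 39 + 4096 = 2496.
Dividing both sides by 2496: (x - 1)²/64 + (y + 8)²/39 = 1
Ellipse, center (1, -8), major axis horizontal; a² = 64, b² = 39.
c² = a² - b² = 64 - 39 = 25, so c = 5.
Foci lie on the horizontal axis through the center: (h ± c, k).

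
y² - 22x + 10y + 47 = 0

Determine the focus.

(13/2, -5)

Only y is squared. Complete the square in y: (y + 5)² = 22(x - 1).
Vertex (1, -5); 4p = 22 so p = 11/2. Opens right.
Focus is p units from the vertex along the axis: (h + p, k).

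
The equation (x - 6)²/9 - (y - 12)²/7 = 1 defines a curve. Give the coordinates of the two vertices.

(3, 12) and (9, 12)

Center (6, 12). The positive term is the x-term, so the transverse axis is horizontal; a² = 9, b² = 7.
a = 3. Vertices at (h ± a, k).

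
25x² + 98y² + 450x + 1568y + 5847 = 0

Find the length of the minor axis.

Collect terms: 25(x² + 18x) + 98(y² + 16y) = -5847
Complete the square in x and y: 25(x + 9)² + 98(y + 8)² = -5847 + 2025 + 6272 = 2450
Dividing both sides by 2450: (x + 9)²/98 + (y + 8)²/25 = 1
Ellipse, center (-9, -8), major axis horizontal; a² = 98, b² = 25.
b² = 25 so b = 5; the minor axis has length 2b = 10.

10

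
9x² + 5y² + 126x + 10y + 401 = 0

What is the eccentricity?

e = 2/3

Collect terms: 9(x² + 14x) + 5(y² + 2y) = -401
Completing the square gives 9(x + 7)² + 5(y + 1)² = -401 + 441 + 5 = 45.
Dividing both sides by 45: (x + 7)²/5 + (y + 1)²/9 = 1
Ellipse, center (-7, -1), major axis vertical; a² = 9, b² = 5.
c² = a² - b² = 4, so c = 2.
e = c/a = 2/3.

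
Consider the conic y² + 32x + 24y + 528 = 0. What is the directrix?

x = -4

Only y is squared. Complete the square in y: (y + 12)² = -32(x + 12).
Vertex (-12, -12); 4p = -32 so p = -8. Opens left.
Directrix is the vertical line x = h − p = -12 − (-8) = -4.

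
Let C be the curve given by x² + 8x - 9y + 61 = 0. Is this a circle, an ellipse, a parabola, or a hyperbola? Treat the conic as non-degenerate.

No xy term. Coefficients of x² and y² are A = 1, C = 0.
Exactly one squared variable ⇒ parabola.

parabola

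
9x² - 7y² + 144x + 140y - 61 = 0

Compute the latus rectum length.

Collect terms: 9(x² + 16x) -7(y² - 20y) = 61
9(x + 8)² -7(y - 10)² = 61 + 576 - 700 = -63
Divide by -63: (y - 10)²/9 - (x + 8)²/7 = 1
Hyperbola, center (-8, 10), transverse axis vertical; a² = 9, b² = 7.
Latus rectum length = 2b²/a = 2·7/3 = 14/3.

14/3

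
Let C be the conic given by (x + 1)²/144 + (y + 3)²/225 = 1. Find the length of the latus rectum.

Center (-1, -3). The larger denominator 225 sits under the y-term, so the major axis is vertical; a² = 225, b² = 144.
Latus rectum length = 2b²/a = 2·144/15 = 96/5.

96/5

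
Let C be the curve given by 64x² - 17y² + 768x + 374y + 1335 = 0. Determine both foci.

Group: 64(x² + 12x) -17(y² - 22y) = -1335
Completing the square gives 64(x + 6)² -17(y - 11)² = -1335 + 2304 - 2057 = -1088.
Divide through by -1088 to get (y - 11)²/64 - (x + 6)²/17 = 1.
Hyperbola, center (-6, 11), transverse axis vertical; a² = 64, b² = 17.
c² = a² + b² = 64 + 17 = 81, so c = 9.
Foci lie on the vertical axis through the center: (h, k ± c).

(-6, 2) and (-6, 20)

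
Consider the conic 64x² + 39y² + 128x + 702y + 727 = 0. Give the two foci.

Rearranging, 64(x² + 2x) + 39(y² + 18y) = -727.
64(x + 1)² + 39(y + 9)² = -727 + 64 + 3159 = 2496
Dividing both sides by 2496: (x + 1)²/39 + (y + 9)²/64 = 1
Ellipse, center (-1, -9), major axis vertical; a² = 64, b² = 39.
c² = a² - b² = 64 - 39 = 25, so c = 5.
Foci lie on the vertical axis through the center: (h, k ± c).

(-1, -14) and (-1, -4)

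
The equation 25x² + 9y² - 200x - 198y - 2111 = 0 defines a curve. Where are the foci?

25(x² - 8x) + 9(y² - 22y) = 2111
Complete the square: 25(x - 4)² + 9(y - 11)² = 2111 + 400 + 1089 = 3600
Dividing both sides by 3600: (x - 4)²/144 + (y - 11)²/400 = 1
Ellipse, center (4, 11), major axis vertical; a² = 400, b² = 144.
c² = a² - b² = 400 - 144 = 256, so c = 16.
Foci lie on the vertical axis through the center: (h, k ± c).

(4, -5) and (4, 27)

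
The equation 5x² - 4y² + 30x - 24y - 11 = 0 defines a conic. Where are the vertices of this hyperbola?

Group the x- and y-terms: 5(x² + 6x) -4(y² + 6y) = 11
Complete the square: 5(x + 3)² -4(y + 3)² = 11 + 45 - 36 = 20
Divide by 20: (x + 3)²/4 - (y + 3)²/5 = 1
Hyperbola, center (-3, -3), transverse axis horizontal; a² = 4, b² = 5.
a = 2. Vertices at (h ± a, k).

(-5, -3) and (-1, -3)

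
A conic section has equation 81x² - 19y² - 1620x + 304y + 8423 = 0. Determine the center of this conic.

(10, 8)

Collect terms: 81(x² - 20x) -19(y² - 16y) = -8423
81(x - 10)² -19(y - 8)² = -8423 + 8100 - 1216 = -1539
Dividing both sides by -1539: (y - 8)²/81 - (x - 10)²/19 = 1
Hyperbola with center (10, 8).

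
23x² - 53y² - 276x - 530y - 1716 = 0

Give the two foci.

Rearranging, 23(x² - 12x) -53(y² + 10y) = 1716.
23(x - 6)² -53(y + 5)² = 1716 + 828 - 1325 = 1219
Divide by 1219: (x - 6)²/53 - (y + 5)²/23 = 1
Hyperbola, center (6, -5), transverse axis horizontal; a² = 53, b² = 23.
c² = a² + b² = 53 + 23 = 76, so c = 2√19.
Foci lie on the horizontal axis through the center: (h ± c, k).

(6 - 2√19, -5) and (6 + 2√19, -5)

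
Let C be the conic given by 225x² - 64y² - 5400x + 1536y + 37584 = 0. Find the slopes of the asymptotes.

15/8 and -15/8

Group the x- and y-terms: 225(x² - 24x) -64(y² - 24y) = -37584
Complete the square: 225(x - 12)² -64(y - 12)² = -37584 + 32400 - 9216 = -14400
Divide through by -14400 to get (y - 12)²/225 - (x - 12)²/64 = 1.
Hyperbola, center (12, 12), transverse axis vertical; a² = 225, b² = 64.
For a vertical hyperbola the asymptotes have slope ±a/b.
Here that is ±15/8.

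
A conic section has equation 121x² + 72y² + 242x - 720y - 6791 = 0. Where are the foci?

Collect terms: 121(x² + 2x) + 72(y² - 10y) = 6791
Completing the square gives 121(x + 1)² + 72(y - 5)² = 6791 + 121 + 1800 = 8712.
Divide by 8712: (x + 1)²/72 + (y - 5)²/121 = 1
Ellipse, center (-1, 5), major axis vertical; a² = 121, b² = 72.
c² = a² - b² = 121 - 72 = 49, so c = 7.
Foci lie on the vertical axis through the center: (h, k ± c).

(-1, -2) and (-1, 12)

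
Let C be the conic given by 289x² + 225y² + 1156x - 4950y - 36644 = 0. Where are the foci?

Collect terms: 289(x² + 4x) + 225(y² - 22y) = 36644
Complete the square in x and y: 289(x + 2)² + 225(y - 11)² = 36644 + 1156 + 27225 = 65025
Dividing both sides by 65025: (x + 2)²/225 + (y - 11)²/289 = 1
Ellipse, center (-2, 11), major axis vertical; a² = 289, b² = 225.
c² = a² - b² = 289 - 225 = 64, so c = 8.
Foci lie on the vertical axis through the center: (h, k ± c).

(-2, 3) and (-2, 19)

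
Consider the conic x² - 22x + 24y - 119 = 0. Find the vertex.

Only x is squared. Complete the square in x: (x - 11)² = -24(y - 10).
Vertex (11, 10); 4p = -24 so p = -6. Opens down.

(11, 10)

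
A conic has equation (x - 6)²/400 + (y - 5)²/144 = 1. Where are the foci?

Center (6, 5). The larger denominator 400 sits under the x-term, so the major axis is horizontal; a² = 400, b² = 144.
c² = a² - b² = 400 - 144 = 256, so c = 16.
Foci lie on the horizontal axis through the center: (h ± c, k).

(-10, 5) and (22, 5)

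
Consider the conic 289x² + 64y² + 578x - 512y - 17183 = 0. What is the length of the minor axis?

16

Collect terms: 289(x² + 2x) + 64(y² - 8y) = 17183
Completing the square gives 289(x + 1)² + 64(y - 4)² = 17183 + 289 + 1024 = 18496.
Divide by 18496: (x + 1)²/64 + (y - 4)²/289 = 1
Ellipse, center (-1, 4), major axis vertical; a² = 289, b² = 64.
b² = 64 so b = 8; the minor axis has length 2b = 16.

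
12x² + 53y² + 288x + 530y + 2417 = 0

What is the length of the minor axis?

4√3

Collect terms: 12(x² + 24x) + 53(y² + 10y) = -2417
Completing the square gives 12(x + 12)² + 53(y + 5)² = -2417 + 1728 + 1325 = 636.
Divide by 636: (x + 12)²/53 + (y + 5)²/12 = 1
Ellipse, center (-12, -5), major axis horizontal; a² = 53, b² = 12.
b² = 12 so b = 2√3; the minor axis has length 2b = 4√3.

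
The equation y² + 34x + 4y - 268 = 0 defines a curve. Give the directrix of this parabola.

x = 33/2

Only y is squared. Complete the square in y: (y + 2)² = -34(x - 8).
Vertex (8, -2); 4p = -34 so p = -17/2. Opens left.
Directrix is the vertical line x = h − p = 8 − (-17/2) = 33/2.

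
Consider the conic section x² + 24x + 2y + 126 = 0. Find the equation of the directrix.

Only x is squared. Complete the square in x: (x + 12)² = -2(y - 9).
Vertex (-12, 9); 4p = -2 so p = -1/2. Opens down.
Directrix is the horizontal line y = k − p = 9 − (-1/2) = 19/2.

y = 19/2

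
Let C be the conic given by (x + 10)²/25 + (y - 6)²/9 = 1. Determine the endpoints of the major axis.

Center (-10, 6). The larger denominator 25 sits under the x-term, so the major axis is horizontal; a² = 25, b² = 9.
a = 5. Vertices at (h ± a, k).

(-15, 6) and (-5, 6)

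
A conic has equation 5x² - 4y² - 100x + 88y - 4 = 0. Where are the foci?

Collect terms: 5(x² - 20x) -4(y² - 22y) = 4
Complete the square in x and y: 5(x - 10)² -4(y - 11)² = 4 + 500 - 484 = 20
Divide through by 20 to get (x - 10)²/4 - (y - 11)²/5 = 1.
Hyperbola, center (10, 11), transverse axis horizontal; a² = 4, b² = 5.
c² = a² + b² = 4 + 5 = 9, so c = 3.
Foci lie on the horizontal axis through the center: (h ± c, k).

(7, 11) and (13, 11)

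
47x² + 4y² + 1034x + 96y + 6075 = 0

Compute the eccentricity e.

Collect terms: 47(x² + 22x) + 4(y² + 24y) = -6075
47(x + 11)² + 4(y + 12)² = -6075 + 5687 + 576 = 188
Dividing both sides by 188: (x + 11)²/4 + (y + 12)²/47 = 1
Ellipse, center (-11, -12), major axis vertical; a² = 47, b² = 4.
c² = a² - b² = 43, so c = √43.
e = c/a = √43/√47 = √2021/47.

e = √2021/47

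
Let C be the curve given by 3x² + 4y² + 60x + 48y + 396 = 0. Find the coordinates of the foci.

Rearranging, 3(x² + 20x) + 4(y² + 12y) = -396.
Completing the square gives 3(x + 10)² + 4(y + 6)² = -396 + 300 + 144 = 48.
Dividing both sides by 48: (x + 10)²/16 + (y + 6)²/12 = 1
Ellipse, center (-10, -6), major axis horizontal; a² = 16, b² = 12.
c² = a² - b² = 16 - 12 = 4, so c = 2.
Foci lie on the horizontal axis through the center: (h ± c, k).

(-12, -6) and (-8, -6)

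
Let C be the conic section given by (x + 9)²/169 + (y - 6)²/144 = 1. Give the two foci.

(-14, 6) and (-4, 6)

Center (-9, 6). The larger denominator 169 sits under the x-term, so the major axis is horizontal; a² = 169, b² = 144.
c² = a² - b² = 169 - 144 = 25, so c = 5.
Foci lie on the horizontal axis through the center: (h ± c, k).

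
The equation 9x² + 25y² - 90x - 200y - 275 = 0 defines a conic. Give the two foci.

(-3, 4) and (13, 4)

Rearranging, 9(x² - 10x) + 25(y² - 8y) = 275.
Complete the square in x and y: 9(x - 5)² + 25(y - 4)² = 275 + 225 + 400 = 900
Divide through by 900 to get (x - 5)²/100 + (y - 4)²/36 = 1.
Ellipse, center (5, 4), major axis horizontal; a² = 100, b² = 36.
c² = a² - b² = 100 - 36 = 64, so c = 8.
Foci lie on the horizontal axis through the center: (h ± c, k).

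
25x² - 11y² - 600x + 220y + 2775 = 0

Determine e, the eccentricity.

25(x² - 24x) -11(y² - 20y) = -2775
Complete the square in x and y: 25(x - 12)² -11(y - 10)² = -2775 + 3600 - 1100 = -275
Dividing both sides by -275: (y - 10)²/25 - (x - 12)²/11 = 1
Hyperbola, center (12, 10), transverse axis vertical; a² = 25, b² = 11.
c² = a² + b² = 36, so c = 6.
e = c/a = 6/5.

e = 6/5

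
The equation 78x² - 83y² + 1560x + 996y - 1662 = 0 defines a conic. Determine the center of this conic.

(-10, 6)

Group: 78(x² + 20x) -83(y² - 12y) = 1662
Completing the square gives 78(x + 10)² -83(y - 6)² = 1662 + 7800 - 2988 = 6474.
Divide through by 6474 to get (x + 10)²/83 - (y - 6)²/78 = 1.
Hyperbola with center (-10, 6).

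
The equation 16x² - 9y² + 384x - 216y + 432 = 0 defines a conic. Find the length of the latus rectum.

64/3

Rearranging, 16(x² + 24x) -9(y² + 24y) = -432.
Complete the square in x and y: 16(x + 12)² -9(y + 12)² = -432 + 2304 - 1296 = 576
Dividing both sides by 576: (x + 12)²/36 - (y + 12)²/64 = 1
Hyperbola, center (-12, -12), transverse axis horizontal; a² = 36, b² = 64.
Latus rectum length = 2b²/a = 2·64/6 = 64/3.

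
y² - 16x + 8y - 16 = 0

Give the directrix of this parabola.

Only y is squared. Complete the square in y: (y + 4)² = 16(x + 2).
Vertex (-2, -4); 4p = 16 so p = 4. Opens right.
Directrix is the vertical line x = h − p = -2 − (4) = -6.

x = -6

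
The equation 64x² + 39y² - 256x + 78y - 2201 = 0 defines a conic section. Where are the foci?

Rearranging, 64(x² - 4x) + 39(y² + 2y) = 2201.
Completing the square gives 64(x - 2)² + 39(y + 1)² = 2201 + 256 + 39 = 2496.
Divide through by 2496 to get (x - 2)²/39 + (y + 1)²/64 = 1.
Ellipse, center (2, -1), major axis vertical; a² = 64, b² = 39.
c² = a² - b² = 64 - 39 = 25, so c = 5.
Foci lie on the vertical axis through the center: (h, k ± c).

(2, -6) and (2, 4)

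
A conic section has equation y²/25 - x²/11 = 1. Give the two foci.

(0, -6) and (0, 6)

Center (0, 0). The positive term is the y-term, so the transverse axis is vertical; a² = 25, b² = 11.
c² = a² + b² = 25 + 11 = 36, so c = 6.
Foci lie on the vertical axis through the center: (h, k ± c).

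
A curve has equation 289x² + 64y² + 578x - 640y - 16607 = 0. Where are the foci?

Rearranging, 289(x² + 2x) + 64(y² - 10y) = 16607.
289(x + 1)² + 64(y - 5)² = 16607 + 289 + 1600 = 18496
Divide through by 18496 to get (x + 1)²/64 + (y - 5)²/289 = 1.
Ellipse, center (-1, 5), major axis vertical; a² = 289, b² = 64.
c² = a² - b² = 289 - 64 = 225, so c = 15.
Foci lie on the vertical axis through the center: (h, k ± c).

(-1, -10) and (-1, 20)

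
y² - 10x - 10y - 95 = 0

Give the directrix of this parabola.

x = -29/2

Only y is squared. Complete the square in y: (y - 5)² = 10(x + 12).
Vertex (-12, 5); 4p = 10 so p = 5/2. Opens right.
Directrix is the vertical line x = h − p = -12 − (5/2) = -29/2.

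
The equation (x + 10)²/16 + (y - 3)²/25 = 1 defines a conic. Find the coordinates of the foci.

Center (-10, 3). The larger denominator 25 sits under the y-term, so the major axis is vertical; a² = 25, b² = 16.
c² = a² - b² = 25 - 16 = 9, so c = 3.
Foci lie on the vertical axis through the center: (h, k ± c).

(-10, 0) and (-10, 6)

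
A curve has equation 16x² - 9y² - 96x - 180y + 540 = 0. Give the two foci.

(3, -25) and (3, 5)

Collect terms: 16(x² - 6x) -9(y² + 20y) = -540
16(x - 3)² -9(y + 10)² = -540 + 144 - 900 = -1296
Divide by -1296: (y + 10)²/144 - (x - 3)²/81 = 1
Hyperbola, center (3, -10), transverse axis vertical; a² = 144, b² = 81.
c² = a² + b² = 144 + 81 = 225, so c = 15.
Foci lie on the vertical axis through the center: (h, k ± c).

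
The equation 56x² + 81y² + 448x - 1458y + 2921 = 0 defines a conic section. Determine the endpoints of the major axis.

Rearranging, 56(x² + 8x) + 81(y² - 18y) = -2921.
Complete the square in x and y: 56(x + 4)² + 81(y - 9)² = -2921 + 896 + 6561 = 4536
Dividing both sides by 4536: (x + 4)²/81 + (y - 9)²/56 = 1
Ellipse, center (-4, 9), major axis horizontal; a² = 81, b² = 56.
a = 9. Vertices at (h ± a, k).

(-13, 9) and (5, 9)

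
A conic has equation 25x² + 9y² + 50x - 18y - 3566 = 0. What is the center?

(-1, 1)

Collect terms: 25(x² + 2x) + 9(y² - 2y) = 3566
25(x + 1)² + 9(y - 1)² = 3566 + 25 + 9 = 3600
Dividing both sides by 3600: (x + 1)²/144 + (y - 1)²/400 = 1
Ellipse with center (-1, 1).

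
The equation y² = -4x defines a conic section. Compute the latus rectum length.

4

Vertex (0, 0); 4p = -4 so p = -1. Opens left.
Latus rectum length = |4p| = 4.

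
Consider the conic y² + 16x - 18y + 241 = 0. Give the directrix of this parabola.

Only y is squared. Complete the square in y: (y - 9)² = -16(x + 10).
Vertex (-10, 9); 4p = -16 so p = -4. Opens left.
Directrix is the vertical line x = h − p = -10 − (-4) = -6.

x = -6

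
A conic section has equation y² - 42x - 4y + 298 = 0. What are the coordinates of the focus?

(35/2, 2)

Only y is squared. Complete the square in y: (y - 2)² = 42(x - 7).
Vertex (7, 2); 4p = 42 so p = 21/2. Opens right.
Focus is p units from the vertex along the axis: (h + p, k).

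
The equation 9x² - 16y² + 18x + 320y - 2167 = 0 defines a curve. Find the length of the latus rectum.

Group: 9(x² + 2x) -16(y² - 20y) = 2167
Complete the square in x and y: 9(x + 1)² -16(y - 10)² = 2167 + 9 - 1600 = 576
Divide through by 576 to get (x + 1)²/64 - (y - 10)²/36 = 1.
Hyperbola, center (-1, 10), transverse axis horizontal; a² = 64, b² = 36.
Latus rectum length = 2b²/a = 2·36/8 = 9.

9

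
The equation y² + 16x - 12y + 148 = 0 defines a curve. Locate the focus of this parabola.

(-11, 6)

Only y is squared. Complete the square in y: (y - 6)² = -16(x + 7).
Vertex (-7, 6); 4p = -16 so p = -4. Opens left.
Focus is p units from the vertex along the axis: (h + p, k).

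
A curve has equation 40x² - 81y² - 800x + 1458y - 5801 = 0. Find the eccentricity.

40(x² - 20x) -81(y² - 18y) = 5801
Complete the square in x and y: 40(x - 10)² -81(y - 9)² = 5801 + 4000 - 6561 = 3240
Dividing both sides by 3240: (x - 10)²/81 - (y - 9)²/40 = 1
Hyperbola, center (10, 9), transverse axis horizontal; a² = 81, b² = 40.
c² = a² + b² = 121, so c = 11.
e = c/a = 11/9.

e = 11/9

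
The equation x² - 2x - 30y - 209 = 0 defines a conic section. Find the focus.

(1, 1/2)

Only x is squared. Complete the square in x: (x - 1)² = 30(y + 7).
Vertex (1, -7); 4p = 30 so p = 15/2. Opens up.
Focus is p units from the vertex along the axis: (h, k + p).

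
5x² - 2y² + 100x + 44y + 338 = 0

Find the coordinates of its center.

(-10, 11)

Group: 5(x² + 20x) -2(y² - 22y) = -338
5(x + 10)² -2(y - 11)² = -338 + 500 - 242 = -80
Divide through by -80 to get (y - 11)²/40 - (x + 10)²/16 = 1.
Hyperbola with center (-10, 11).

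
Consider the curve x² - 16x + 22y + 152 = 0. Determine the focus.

Only x is squared. Complete the square in x: (x - 8)² = -22(y + 4).
Vertex (8, -4); 4p = -22 so p = -11/2. Opens down.
Focus is p units from the vertex along the axis: (h, k + p).

(8, -19/2)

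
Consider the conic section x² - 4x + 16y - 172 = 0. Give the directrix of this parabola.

Only x is squared. Complete the square in x: (x - 2)² = -16(y - 11).
Vertex (2, 11); 4p = -16 so p = -4. Opens down.
Directrix is the horizontal line y = k − p = 11 − (-4) = 15.

y = 15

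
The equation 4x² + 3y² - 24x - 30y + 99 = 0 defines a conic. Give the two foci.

4(x² - 6x) + 3(y² - 10y) = -99
Completing the square gives 4(x - 3)² + 3(y - 5)² = -99 + 36 + 75 = 12.
Dividing both sides by 12: (x - 3)²/3 + (y - 5)²/4 = 1
Ellipse, center (3, 5), major axis vertical; a² = 4, b² = 3.
c² = a² - b² = 4 - 3 = 1, so c = 1.
Foci lie on the vertical axis through the center: (h, k ± c).

(3, 4) and (3, 6)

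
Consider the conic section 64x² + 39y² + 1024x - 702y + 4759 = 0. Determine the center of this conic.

(-8, 9)

Group: 64(x² + 16x) + 39(y² - 18y) = -4759
Complete the square: 64(x + 8)² + 39(y - 9)² = -4759 + 4096 + 3159 = 2496
Dividing both sides by 2496: (x + 8)²/39 + (y - 9)²/64 = 1
Ellipse with center (-8, 9).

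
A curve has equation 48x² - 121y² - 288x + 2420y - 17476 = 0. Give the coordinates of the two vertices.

48(x² - 6x) -121(y² - 20y) = 17476
48(x - 3)² -121(y - 10)² = 17476 + 432 - 12100 = 5808
Divide through by 5808 to get (x - 3)²/121 - (y - 10)²/48 = 1.
Hyperbola, center (3, 10), transverse axis horizontal; a² = 121, b² = 48.
a = 11. Vertices at (h ± a, k).

(-8, 10) and (14, 10)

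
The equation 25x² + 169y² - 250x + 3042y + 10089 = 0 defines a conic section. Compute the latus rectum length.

50/13

Rearranging, 25(x² - 10x) + 169(y² + 18y) = -10089.
Complete the square: 25(x - 5)² + 169(y + 9)² = -10089 + 625 + 13689 = 4225
Divide by 4225: (x - 5)²/169 + (y + 9)²/25 = 1
Ellipse, center (5, -9), major axis horizontal; a² = 169, b² = 25.
Latus rectum length = 2b²/a = 2·25/13 = 50/13.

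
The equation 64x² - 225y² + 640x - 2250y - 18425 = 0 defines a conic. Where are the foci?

(-22, -5) and (12, -5)

Group: 64(x² + 10x) -225(y² + 10y) = 18425
Complete the square: 64(x + 5)² -225(y + 5)² = 18425 + 1600 - 5625 = 14400
Divide by 14400: (x + 5)²/225 - (y + 5)²/64 = 1
Hyperbola, center (-5, -5), transverse axis horizontal; a² = 225, b² = 64.
c² = a² + b² = 225 + 64 = 289, so c = 17.
Foci lie on the horizontal axis through the center: (h ± c, k).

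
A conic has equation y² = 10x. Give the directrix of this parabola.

Vertex (0, 0); 4p = 10 so p = 5/2. Opens right.
Directrix is the vertical line x = h − p = 0 − (5/2) = -5/2.

x = -5/2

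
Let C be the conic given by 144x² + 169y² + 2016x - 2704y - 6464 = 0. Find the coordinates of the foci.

Rearranging, 144(x² + 14x) + 169(y² - 16y) = 6464.
Completing the square gives 144(x + 7)² + 169(y - 8)² = 6464 + 7056 + 10816 = 24336.
Divide by 24336: (x + 7)²/169 + (y - 8)²/144 = 1
Ellipse, center (-7, 8), major axis horizontal; a² = 169, b² = 144.
c² = a² - b² = 169 - 144 = 25, so c = 5.
Foci lie on the horizontal axis through the center: (h ± c, k).

(-12, 8) and (-2, 8)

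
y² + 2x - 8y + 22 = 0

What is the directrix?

Only y is squared. Complete the square in y: (y - 4)² = -2(x + 3).
Vertex (-3, 4); 4p = -2 so p = -1/2. Opens left.
Directrix is the vertical line x = h − p = -3 − (-1/2) = -5/2.

x = -5/2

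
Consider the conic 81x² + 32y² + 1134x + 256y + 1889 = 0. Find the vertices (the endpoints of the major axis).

Rearranging, 81(x² + 14x) + 32(y² + 8y) = -1889.
Completing the square gives 81(x + 7)² + 32(y + 4)² = -1889 + 3969 + 512 = 2592.
Dividing both sides by 2592: (x + 7)²/32 + (y + 4)²/81 = 1
Ellipse, center (-7, -4), major axis vertical; a² = 81, b² = 32.
a = 9. Vertices at (h, k ± a).

(-7, -13) and (-7, 5)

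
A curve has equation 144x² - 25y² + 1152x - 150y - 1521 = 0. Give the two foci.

(-17, -3) and (9, -3)

144(x² + 8x) -25(y² + 6y) = 1521
Completing the square gives 144(x + 4)² -25(y + 3)² = 1521 + 2304 - 225 = 3600.
Divide by 3600: (x + 4)²/25 - (y + 3)²/144 = 1
Hyperbola, center (-4, -3), transverse axis horizontal; a² = 25, b² = 144.
c² = a² + b² = 25 + 144 = 169, so c = 13.
Foci lie on the horizontal axis through the center: (h ± c, k).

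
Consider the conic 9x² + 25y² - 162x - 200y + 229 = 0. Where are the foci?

(1, 4) and (17, 4)

9(x² - 18x) + 25(y² - 8y) = -229
9(x - 9)² + 25(y - 4)² = -229 + 729 + 400 = 900
Dividing both sides by 900: (x - 9)²/100 + (y - 4)²/36 = 1
Ellipse, center (9, 4), major axis horizontal; a² = 100, b² = 36.
c² = a² - b² = 100 - 36 = 64, so c = 8.
Foci lie on the horizontal axis through the center: (h ± c, k).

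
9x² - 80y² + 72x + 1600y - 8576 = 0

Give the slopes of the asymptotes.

3√5/20 and -3√5/20

9(x² + 8x) -80(y² - 20y) = 8576
Complete the square: 9(x + 4)² -80(y - 10)² = 8576 + 144 - 8000 = 720
Divide through by 720 to get (x + 4)²/80 - (y - 10)²/9 = 1.
Hyperbola, center (-4, 10), transverse axis horizontal; a² = 80, b² = 9.
For a horizontal hyperbola the asymptotes have slope ±b/a.
Here that is ±3/4√5 = ±3√5/20.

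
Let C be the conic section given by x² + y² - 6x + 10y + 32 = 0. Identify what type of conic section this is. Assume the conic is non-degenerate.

circle

No xy term. Coefficients of x² and y² are A = 1, C = 1.
A = C (same sign) ⇒ circle.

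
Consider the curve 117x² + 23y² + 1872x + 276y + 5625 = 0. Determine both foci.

Group: 117(x² + 16x) + 23(y² + 12y) = -5625
Complete the square: 117(x + 8)² + 23(y + 6)² = -5625 + 7488 + 828 = 2691
Divide by 2691: (x + 8)²/23 + (y + 6)²/117 = 1
Ellipse, center (-8, -6), major axis vertical; a² = 117, b² = 23.
c² = a² - b² = 117 - 23 = 94, so c = √94.
Foci lie on the vertical axis through the center: (h, k ± c).

(-8, -6 - √94) and (-8, -6 + √94)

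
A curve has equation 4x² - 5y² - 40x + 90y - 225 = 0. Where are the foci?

Collect terms: 4(x² - 10x) -5(y² - 18y) = 225
4(x - 5)² -5(y - 9)² = 225 + 100 - 405 = -80
Dividing both sides by -80: (y - 9)²/16 - (x - 5)²/20 = 1
Hyperbola, center (5, 9), transverse axis vertical; a² = 16, b² = 20.
c² = a² + b² = 16 + 20 = 36, so c = 6.
Foci lie on the vertical axis through the center: (h, k ± c).

(5, 3) and (5, 15)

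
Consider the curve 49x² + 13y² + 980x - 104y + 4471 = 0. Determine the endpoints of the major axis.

Group: 49(x² + 20x) + 13(y² - 8y) = -4471
49(x + 10)² + 13(y - 4)² = -4471 + 4900 + 208 = 637
Divide by 637: (x + 10)²/13 + (y - 4)²/49 = 1
Ellipse, center (-10, 4), major axis vertical; a² = 49, b² = 13.
a = 7. Vertices at (h, k ± a).

(-10, -3) and (-10, 11)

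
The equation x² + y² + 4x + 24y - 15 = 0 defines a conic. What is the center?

(-2, -12)

Group: (x² + 4x) + (y² + 24y) = 15
Completing the square gives (x + 2)² + (y + 12)² = 15 + 4 + 144 = 163.
So (x + 2)² + (y + 12)² = 163.
Circle centered at (-2, -12) with r² = 163.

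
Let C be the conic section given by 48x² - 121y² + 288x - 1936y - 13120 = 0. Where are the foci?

(-16, -8) and (10, -8)

Group: 48(x² + 6x) -121(y² + 16y) = 13120
48(x + 3)² -121(y + 8)² = 13120 + 432 - 7744 = 5808
Divide through by 5808 to get (x + 3)²/121 - (y + 8)²/48 = 1.
Hyperbola, center (-3, -8), transverse axis horizontal; a² = 121, b² = 48.
c² = a² + b² = 121 + 48 = 169, so c = 13.
Foci lie on the horizontal axis through the center: (h ± c, k).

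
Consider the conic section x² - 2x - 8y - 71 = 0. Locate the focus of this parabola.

Only x is squared. Complete the square in x: (x - 1)² = 8(y + 9).
Vertex (1, -9); 4p = 8 so p = 2. Opens up.
Focus is p units from the vertex along the axis: (h, k + p).

(1, -7)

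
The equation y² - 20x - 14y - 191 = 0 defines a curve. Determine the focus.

Only y is squared. Complete the square in y: (y - 7)² = 20(x + 12).
Vertex (-12, 7); 4p = 20 so p = 5. Opens right.
Focus is p units from the vertex along the axis: (h + p, k).

(-7, 7)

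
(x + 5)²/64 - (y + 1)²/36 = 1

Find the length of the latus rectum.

9

Center (-5, -1). The positive term is the x-term, so the transverse axis is horizontal; a² = 64, b² = 36.
Latus rectum length = 2b²/a = 2·36/8 = 9.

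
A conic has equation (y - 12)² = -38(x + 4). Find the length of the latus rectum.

38

Vertex (-4, 12); 4p = -38 so p = -19/2. Opens left.
Latus rectum length = |4p| = 38.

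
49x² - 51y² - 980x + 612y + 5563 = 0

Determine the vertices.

Collect terms: 49(x² - 20x) -51(y² - 12y) = -5563
Completing the square gives 49(x - 10)² -51(y - 6)² = -5563 + 4900 - 1836 = -2499.
Divide by -2499: (y - 6)²/49 - (x - 10)²/51 = 1
Hyperbola, center (10, 6), transverse axis vertical; a² = 49, b² = 51.
a = 7. Vertices at (h, k ± a).

(10, -1) and (10, 13)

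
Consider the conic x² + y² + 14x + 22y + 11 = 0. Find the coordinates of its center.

Rearranging, (x² + 14x) + (y² + 22y) = -11.
Complete the square in x and y: (x + 7)² + (y + 11)² = -11 + 49 + 121 = 159
So (x + 7)² + (y + 11)² = 159.
Circle centered at (-7, -11) with r² = 159.

(-7, -11)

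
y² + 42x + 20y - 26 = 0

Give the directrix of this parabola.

Only y is squared. Complete the square in y: (y + 10)² = -42(x - 3).
Vertex (3, -10); 4p = -42 so p = -21/2. Opens left.
Directrix is the vertical line x = h − p = 3 − (-21/2) = 27/2.

x = 27/2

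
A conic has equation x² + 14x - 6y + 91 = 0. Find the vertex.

(-7, 7)

Only x is squared. Complete the square in x: (x + 7)² = 6(y - 7).
Vertex (-7, 7); 4p = 6 so p = 3/2. Opens up.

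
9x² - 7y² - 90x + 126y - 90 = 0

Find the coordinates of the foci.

(5, 1) and (5, 17)

Group: 9(x² - 10x) -7(y² - 18y) = 90
Complete the square in x and y: 9(x - 5)² -7(y - 9)² = 90 + 225 - 567 = -252
Divide by -252: (y - 9)²/36 - (x - 5)²/28 = 1
Hyperbola, center (5, 9), transverse axis vertical; a² = 36, b² = 28.
c² = a² + b² = 36 + 28 = 64, so c = 8.
Foci lie on the vertical axis through the center: (h, k ± c).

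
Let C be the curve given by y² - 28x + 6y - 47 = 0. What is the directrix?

x = -9

Only y is squared. Complete the square in y: (y + 3)² = 28(x + 2).
Vertex (-2, -3); 4p = 28 so p = 7. Opens right.
Directrix is the vertical line x = h − p = -2 − (7) = -9.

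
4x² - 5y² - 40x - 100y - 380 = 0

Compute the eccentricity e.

4(x² - 10x) -5(y² + 20y) = 380
Complete the square in x and y: 4(x - 5)² -5(y + 10)² = 380 + 100 - 500 = -20
Divide by -20: (y + 10)²/4 - (x - 5)²/5 = 1
Hyperbola, center (5, -10), transverse axis vertical; a² = 4, b² = 5.
c² = a² + b² = 9, so c = 3.
e = c/a = 3/2.

e = 3/2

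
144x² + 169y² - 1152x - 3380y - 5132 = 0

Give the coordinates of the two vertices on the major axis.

Group: 144(x² - 8x) + 169(y² - 20y) = 5132
Complete the square in x and y: 144(x - 4)² + 169(y - 10)² = 5132 + 2304 + 16900 = 24336
Dividing both sides by 24336: (x - 4)²/169 + (y - 10)²/144 = 1
Ellipse, center (4, 10), major axis horizontal; a² = 169, b² = 144.
a = 13. Vertices at (h ± a, k).

(-9, 10) and (17, 10)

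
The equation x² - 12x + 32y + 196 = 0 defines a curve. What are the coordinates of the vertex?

(6, -5)

Only x is squared. Complete the square in x: (x - 6)² = -32(y + 5).
Vertex (6, -5); 4p = -32 so p = -8. Opens down.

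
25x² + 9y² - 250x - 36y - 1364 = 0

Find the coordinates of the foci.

(5, -10) and (5, 14)

Group: 25(x² - 10x) + 9(y² - 4y) = 1364
25(x - 5)² + 9(y - 2)² = 1364 + 625 + 36 = 2025
Divide by 2025: (x - 5)²/81 + (y - 2)²/225 = 1
Ellipse, center (5, 2), major axis vertical; a² = 225, b² = 81.
c² = a² - b² = 225 - 81 = 144, so c = 12.
Foci lie on the vertical axis through the center: (h, k ± c).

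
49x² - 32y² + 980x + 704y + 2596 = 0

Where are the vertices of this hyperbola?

Group: 49(x² + 20x) -32(y² - 22y) = -2596
Complete the square in x and y: 49(x + 10)² -32(y - 11)² = -2596 + 4900 - 3872 = -1568
Dividing both sides by -1568: (y - 11)²/49 - (x + 10)²/32 = 1
Hyperbola, center (-10, 11), transverse axis vertical; a² = 49, b² = 32.
a = 7. Vertices at (h, k ± a).

(-10, 4) and (-10, 18)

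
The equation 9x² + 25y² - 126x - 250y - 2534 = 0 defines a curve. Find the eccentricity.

e = 4/5

Group the x- and y-terms: 9(x² - 14x) + 25(y² - 10y) = 2534
9(x - 7)² + 25(y - 5)² = 2534 + 441 + 625 = 3600
Divide through by 3600 to get (x - 7)²/400 + (y - 5)²/144 = 1.
Ellipse, center (7, 5), major axis horizontal; a² = 400, b² = 144.
c² = a² - b² = 256, so c = 16.
e = c/a = 16/20 = 4/5.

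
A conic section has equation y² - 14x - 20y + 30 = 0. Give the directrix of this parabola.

Only y is squared. Complete the square in y: (y - 10)² = 14(x + 5).
Vertex (-5, 10); 4p = 14 so p = 7/2. Opens right.
Directrix is the vertical line x = h − p = -5 − (7/2) = -17/2.

x = -17/2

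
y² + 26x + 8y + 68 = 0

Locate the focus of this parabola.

(-17/2, -4)

Only y is squared. Complete the square in y: (y + 4)² = -26(x + 2).
Vertex (-2, -4); 4p = -26 so p = -13/2. Opens left.
Focus is p units from the vertex along the axis: (h + p, k).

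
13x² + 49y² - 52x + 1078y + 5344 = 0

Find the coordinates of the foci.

Rearranging, 13(x² - 4x) + 49(y² + 22y) = -5344.
Completing the square gives 13(x - 2)² + 49(y + 11)² = -5344 + 52 + 5929 = 637.
Divide by 637: (x - 2)²/49 + (y + 11)²/13 = 1
Ellipse, center (2, -11), major axis horizontal; a² = 49, b² = 13.
c² = a² - b² = 49 - 13 = 36, so c = 6.
Foci lie on the horizontal axis through the center: (h ± c, k).

(-4, -11) and (8, -11)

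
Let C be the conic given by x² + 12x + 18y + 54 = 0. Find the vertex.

Only x is squared. Complete the square in x: (x + 6)² = -18(y + 1).
Vertex (-6, -1); 4p = -18 so p = -9/2. Opens down.

(-6, -1)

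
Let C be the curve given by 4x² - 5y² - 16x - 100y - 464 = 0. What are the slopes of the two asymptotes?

Rearranging, 4(x² - 4x) -5(y² + 20y) = 464.
4(x - 2)² -5(y + 10)² = 464 + 16 - 500 = -20
Divide by -20: (y + 10)²/4 - (x - 2)²/5 = 1
Hyperbola, center (2, -10), transverse axis vertical; a² = 4, b² = 5.
For a vertical hyperbola the asymptotes have slope ±a/b.
Here that is ±2/√5 = ±2√5/5.

2√5/5 and -2√5/5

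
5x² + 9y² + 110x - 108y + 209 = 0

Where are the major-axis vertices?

5(x² + 22x) + 9(y² - 12y) = -209
Complete the square: 5(x + 11)² + 9(y - 6)² = -209 + 605 + 324 = 720
Dividing both sides by 720: (x + 11)²/144 + (y - 6)²/80 = 1
Ellipse, center (-11, 6), major axis horizontal; a² = 144, b² = 80.
a = 12. Vertices at (h ± a, k).

(-23, 6) and (1, 6)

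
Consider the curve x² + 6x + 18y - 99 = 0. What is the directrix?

Only x is squared. Complete the square in x: (x + 3)² = -18(y - 6).
Vertex (-3, 6); 4p = -18 so p = -9/2. Opens down.
Directrix is the horizontal line y = k − p = 6 − (-9/2) = 21/2.

y = 21/2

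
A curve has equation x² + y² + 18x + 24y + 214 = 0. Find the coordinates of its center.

(x² + 18x) + (y² + 24y) = -214
(x + 9)² + (y + 12)² = -214 + 81 + 144 = 11
So (x + 9)² + (y + 12)² = 11.
Circle centered at (-9, -12) with r² = 11.

(-9, -12)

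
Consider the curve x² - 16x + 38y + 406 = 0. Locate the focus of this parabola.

(8, -37/2)

Only x is squared. Complete the square in x: (x - 8)² = -38(y + 9).
Vertex (8, -9); 4p = -38 so p = -19/2. Opens down.
Focus is p units from the vertex along the axis: (h, k + p).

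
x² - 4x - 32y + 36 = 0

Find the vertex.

Only x is squared. Complete the square in x: (x - 2)² = 32(y - 1).
Vertex (2, 1); 4p = 32 so p = 8. Opens up.

(2, 1)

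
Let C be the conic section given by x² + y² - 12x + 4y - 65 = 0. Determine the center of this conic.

(6, -2)

(x² - 12x) + (y² + 4y) = 65
Complete the square in x and y: (x - 6)² + (y + 2)² = 65 + 36 + 4 = 105
So (x - 6)² + (y + 2)² = 105.
Circle centered at (6, -2) with r² = 105.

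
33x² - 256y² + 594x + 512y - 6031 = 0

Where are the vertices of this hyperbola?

33(x² + 18x) -256(y² - 2y) = 6031
33(x + 9)² -256(y - 1)² = 6031 + 2673 - 256 = 8448
Divide through by 8448 to get (x + 9)²/256 - (y - 1)²/33 = 1.
Hyperbola, center (-9, 1), transverse axis horizontal; a² = 256, b² = 33.
a = 16. Vertices at (h ± a, k).

(-25, 1) and (7, 1)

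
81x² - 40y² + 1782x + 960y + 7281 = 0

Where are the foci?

(-11, 1) and (-11, 23)

Collect terms: 81(x² + 22x) -40(y² - 24y) = -7281
Complete the square in x and y: 81(x + 11)² -40(y - 12)² = -7281 + 9801 - 5760 = -3240
Divide by -3240: (y - 12)²/81 - (x + 11)²/40 = 1
Hyperbola, center (-11, 12), transverse axis vertical; a² = 81, b² = 40.
c² = a² + b² = 81 + 40 = 121, so c = 11.
Foci lie on the vertical axis through the center: (h, k ± c).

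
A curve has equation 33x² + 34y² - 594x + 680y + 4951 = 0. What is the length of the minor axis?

Rearranging, 33(x² - 18x) + 34(y² + 20y) = -4951.
33(x - 9)² + 34(y + 10)² = -4951 + 2673 + 3400 = 1122
Dividing both sides by 1122: (x - 9)²/34 + (y + 10)²/33 = 1
Ellipse, center (9, -10), major axis horizontal; a² = 34, b² = 33.
b² = 33 so b = √33; the minor axis has length 2b = 2√33.

2√33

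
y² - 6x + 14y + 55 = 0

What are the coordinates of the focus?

(5/2, -7)

Only y is squared. Complete the square in y: (y + 7)² = 6(x - 1).
Vertex (1, -7); 4p = 6 so p = 3/2. Opens right.
Focus is p units from the vertex along the axis: (h + p, k).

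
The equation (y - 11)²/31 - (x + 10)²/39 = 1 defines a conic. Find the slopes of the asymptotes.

√1209/39 and -√1209/39

Center (-10, 11). The positive term is the y-term, so the transverse axis is vertical; a² = 31, b² = 39.
For a vertical hyperbola the asymptotes have slope ±a/b.
Here that is ±√31/√39 = ±√1209/39.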